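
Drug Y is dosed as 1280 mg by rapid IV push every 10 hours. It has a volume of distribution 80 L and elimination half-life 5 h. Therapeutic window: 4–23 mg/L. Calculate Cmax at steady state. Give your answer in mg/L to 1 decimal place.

τ = 10 h = 2 half-lives, so f = (1/2)^2 = 0.25.
At steady state, R = 1/(1 − 0.25) = 4/3.
Single-dose peak C₀ = D/Vd = 1280/80 = 16 mg/L.
Steady-state peak Cmax,ss = C₀·R = 16 × 4/3 ≈ 21.333 mg/L.
Peak 21.3 mg/L vs MTC 23 mg/L: below toxic threshold.

21.3 mg/L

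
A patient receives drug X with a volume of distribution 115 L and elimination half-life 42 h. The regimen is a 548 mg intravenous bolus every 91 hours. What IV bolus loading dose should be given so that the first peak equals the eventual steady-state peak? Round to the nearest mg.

f = (1/2)^(91/42) ≈ 0.222725; accumulation ratio R = 1/(1−f) ≈ 1.28655.
Loading dose to hit Cmax,ss on first dose: D_load = D_maint·R ≈ 548 × 1.28655 ≈ 705.03 mg.

705 mg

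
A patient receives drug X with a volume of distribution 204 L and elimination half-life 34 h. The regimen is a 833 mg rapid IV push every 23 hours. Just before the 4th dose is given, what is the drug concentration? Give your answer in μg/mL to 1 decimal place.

f = (1/2)^(τ/t½) = (1/2)^(23/34) ≈ 0.6257.
C₀ = D/Vd = 833/204 ≈ 4.083 μg/mL.
Before the 4th dose, 3 doses have been given. Superposition: Cmin = C₀·(f + f² + … + f^3).
≈ 4.083 × (0.6257 + 0.3915 + 0.2450) ≈ 4.083 × 1.2622 ≈ 5.154 μg/mL.

5.2 μg/mL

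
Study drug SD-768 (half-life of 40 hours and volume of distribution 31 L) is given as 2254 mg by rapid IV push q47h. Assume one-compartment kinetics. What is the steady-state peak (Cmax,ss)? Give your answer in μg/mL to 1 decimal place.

130.5 μg/mL

Over one 47-h interval, 47/40 ≈ 1.175 half-lives elapse, leaving f ≈ 0.4429 of each dose.
At steady state, accumulation factor R = 1/(1 − e^(−kτ)) ≈ 1.7950.
Single-dose peak C₀ = D/Vd = 2254/31 ≈ 72.710 μg/mL.
Steady-state peak Cmax,ss = C₀·R ≈ 72.710 × 1.7950 ≈ 130.514 μg/mL.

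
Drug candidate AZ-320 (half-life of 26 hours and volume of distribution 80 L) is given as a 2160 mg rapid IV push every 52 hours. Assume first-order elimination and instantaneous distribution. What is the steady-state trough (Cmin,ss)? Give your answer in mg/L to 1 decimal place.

τ = 52 h = 2 half-lives, so f = (1/2)^2 = 0.25.
Accumulation ratio R = 1/(1 − f) = 1/0.75 = 4/3.
Single-dose peak C₀ = D/Vd = 2160/80 = 27 mg/L.
Steady-state peak Cmax,ss = C₀·R = 27 × 4/3 ≈ 36.000 mg/L.
Steady-state trough Cmin,ss = Cmax,ss·f ≈ 36.000 × 0.25 ≈ 9.000 mg/L.

9.0 mg/L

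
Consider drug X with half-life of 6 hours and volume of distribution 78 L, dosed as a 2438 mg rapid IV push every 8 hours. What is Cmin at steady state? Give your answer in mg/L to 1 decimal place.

20.6 mg/L

τ/t½ = 8/6 ≈ 1.3333, so fraction remaining f = (1/2)^(8/6) ≈ 0.3969.
Each bolus raises the concentration by D/Vd = 2438/78 ≈ 31.256 mg/L.
Steady-state trough Cmin,ss = C₀·f/(1−f) ≈ 31.256 × 0.3969/0.6031 ≈ 20.570 mg/L.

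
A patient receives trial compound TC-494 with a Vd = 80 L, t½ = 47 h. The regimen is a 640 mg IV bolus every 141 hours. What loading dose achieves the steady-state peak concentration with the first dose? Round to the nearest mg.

f = (1/2)^(141/47) ≈ 0.125000; accumulation ratio R = 1/(1−f) ≈ 1.14286.
Loading dose to hit Cmax,ss on first dose: D_load = D_maint·R ≈ 640 × 1.14286 ≈ 731.43 mg.

731 mg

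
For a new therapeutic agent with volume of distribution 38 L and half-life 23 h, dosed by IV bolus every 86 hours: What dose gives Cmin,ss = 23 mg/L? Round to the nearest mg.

τ/t½ = 86/23 ≈ 3.7391, so f = (1/2)^(86/23) ≈ 0.074888.
Cmin,ss = (D/Vd)·f/(1−f), so D = Cmin,ss·Vd·(1−f)/f.
D = 23 × 38 × (1−f)/f ≈ 23 × 38 × 12.35327 ≈ 10796.76 mg.

10797 mg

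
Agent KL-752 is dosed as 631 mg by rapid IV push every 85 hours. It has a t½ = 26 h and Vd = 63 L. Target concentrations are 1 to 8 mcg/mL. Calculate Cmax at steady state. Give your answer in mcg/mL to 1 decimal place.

k = ln2/t½ = ln2/26 ≈ 0.026660 h⁻¹; fraction remaining f = e^(−kτ) = e^(−0.026660×85) ≈ 0.1037.
Accumulation ratio R = 1/(1 − f) ≈ 1/0.8963 ≈ 1.1157.
Single-dose peak C₀ = D/Vd = 631/63 ≈ 10.016 mcg/mL.
Steady-state peak Cmax,ss = C₀·R ≈ 10.016 × 1.1157 ≈ 11.175 mcg/mL.
Peak 11.2 mcg/mL vs MTC 8 mcg/mL: exceeds toxic threshold.

11.2 mcg/mL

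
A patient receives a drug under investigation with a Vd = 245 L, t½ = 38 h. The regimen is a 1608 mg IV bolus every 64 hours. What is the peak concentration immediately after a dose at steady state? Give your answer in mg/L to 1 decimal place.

9.5 mg/L

τ/t½ = 64/38 ≈ 1.6842, so fraction remaining f = (1/2)^(64/38) ≈ 0.3112.
At steady state, accumulation factor R = 1/(1 − e^(−kτ)) ≈ 1.4518.
Each bolus raises the concentration by D/Vd = 1608/245 ≈ 6.563 mg/L.
Steady-state peak Cmax,ss = C₀·R ≈ 6.563 × 1.4518 ≈ 9.528 mg/L.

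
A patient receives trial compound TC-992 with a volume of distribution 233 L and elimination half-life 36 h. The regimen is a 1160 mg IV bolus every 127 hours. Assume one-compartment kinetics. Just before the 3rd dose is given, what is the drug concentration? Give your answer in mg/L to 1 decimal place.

0.5 mg/L

f = (1/2)^(τ/t½) = (1/2)^(127/36) ≈ 0.0867.
C₀ = D/Vd = 1160/233 ≈ 4.979 mg/L.
Before the 3rd dose, 2 doses have been given. Superposition: Cmin = C₀·(f + f²).
≈ 4.979 × (0.0867 + 0.0075) ≈ 4.979 × 0.0942 ≈ 0.469 mg/L.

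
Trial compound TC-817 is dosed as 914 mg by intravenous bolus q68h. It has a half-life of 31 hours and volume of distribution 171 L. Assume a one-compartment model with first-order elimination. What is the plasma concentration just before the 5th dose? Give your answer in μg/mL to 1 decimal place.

1.5 μg/mL

f = (1/2)^(τ/t½) = (1/2)^(68/31) ≈ 0.2186.
C₀ = D/Vd = 914/171 ≈ 5.345 μg/mL.
Before the 5th dose, 4 doses have been given. Superposition: Cmin = C₀·(f + f² + … + f^4).
≈ 5.345 × (0.2186 + 0.0478 + 0.0104 + 0.0023) ≈ 5.345 × 0.2791 ≈ 1.492 μg/mL.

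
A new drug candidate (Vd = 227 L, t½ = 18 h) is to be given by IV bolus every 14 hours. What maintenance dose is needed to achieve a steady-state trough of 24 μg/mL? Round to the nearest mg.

τ/t½ = 14/18 ≈ 0.77778, so f = (1/2)^(14/18) ≈ 0.583265.
Cmin,ss = (D/Vd)·f/(1−f), so D = Cmin,ss·Vd·(1−f)/f.
D = 24 × 227 × (1−f)/f ≈ 24 × 227 × 0.71449 ≈ 3892.54 mg.

3893 mg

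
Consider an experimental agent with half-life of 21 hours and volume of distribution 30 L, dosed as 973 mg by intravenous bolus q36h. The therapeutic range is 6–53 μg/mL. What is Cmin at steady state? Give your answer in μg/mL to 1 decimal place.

τ/t½ = 36/21 ≈ 1.7143, so fraction remaining f = (1/2)^(36/21) ≈ 0.3048.
Accumulation ratio R = 1/(1 − f) ≈ 1/0.6952 ≈ 1.4384.
Single-dose peak C₀ = D/Vd = 973/30 ≈ 32.433 μg/mL.
Cmax,ss = C₀/(1 − f) ≈ 32.433/0.6952 ≈ 46.653 μg/mL.
One interval later, Cmin,ss = Cmax,ss·e^(−kτ) ≈ 46.653 × 0.3048 ≈ 14.220 μg/mL.
Trough 14.2 μg/mL vs MEC 6 μg/mL: adequate.

14.2 μg/mL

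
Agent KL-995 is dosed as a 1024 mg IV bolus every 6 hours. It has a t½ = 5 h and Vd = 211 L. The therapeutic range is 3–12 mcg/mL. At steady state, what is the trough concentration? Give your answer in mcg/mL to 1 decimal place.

τ/t½ = 6/5 ≈ 1.2, so fraction remaining f = (1/2)^(6/5) ≈ 0.4353.
Accumulation ratio R = 1/(1 − f) ≈ 1/0.5647 ≈ 1.7709.
Single-dose peak C₀ = D/Vd = 1024/211 ≈ 4.853 mcg/mL.
Cmax,ss = C₀/(1 − f) ≈ 4.853/0.5647 ≈ 8.594 mcg/mL.
One interval later, Cmin,ss = Cmax,ss·e^(−kτ) ≈ 8.594 × 0.4353 ≈ 3.741 mcg/mL.
Trough 3.7 mcg/mL vs MEC 3 mcg/mL: adequate.

3.7 mcg/mL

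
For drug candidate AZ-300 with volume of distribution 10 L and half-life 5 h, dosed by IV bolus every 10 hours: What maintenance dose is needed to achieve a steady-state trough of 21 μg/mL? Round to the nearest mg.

630 mg

τ/t½ = 10/5 ≈ 2, so f = (1/2)^(10/5) ≈ 0.250000.
Cmin,ss = (D/Vd)·f/(1−f), so D = Cmin,ss·Vd·(1−f)/f.
D = 21 × 10 × (1−f)/f ≈ 21 × 10 × 3.00000 ≈ 630.00 mg.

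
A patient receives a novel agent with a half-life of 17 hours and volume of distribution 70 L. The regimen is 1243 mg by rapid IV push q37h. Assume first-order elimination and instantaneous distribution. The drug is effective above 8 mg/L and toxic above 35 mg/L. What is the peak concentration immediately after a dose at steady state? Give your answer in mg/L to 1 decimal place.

22.8 mg/L

Over one 37-h interval, 37/17 ≈ 2.1765 half-lives elapse, leaving f ≈ 0.2212 of each dose.
At steady state, accumulation factor R = 1/(1 − e^(−kτ)) ≈ 1.2840.
Each bolus raises the concentration by D/Vd = 1243/70 ≈ 17.757 mg/L.
Steady-state peak Cmax,ss = C₀·R ≈ 17.757 × 1.2840 ≈ 22.800 mg/L.
Peak 22.8 mg/L vs MTC 35 mg/L: below toxic threshold.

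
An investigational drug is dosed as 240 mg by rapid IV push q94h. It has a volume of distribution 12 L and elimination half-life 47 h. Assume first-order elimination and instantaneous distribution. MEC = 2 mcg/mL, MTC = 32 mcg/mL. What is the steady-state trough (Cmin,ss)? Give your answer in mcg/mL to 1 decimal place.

The dosing interval is 2 half-lives, so f = 2^(−2) = 0.25.
Accumulation ratio R = 1/(1 − f) = 1/0.75 = 4/3.
Single-dose peak C₀ = D/Vd = 240/12 = 20 mcg/mL.
Steady-state peak Cmax,ss = C₀·R = 20 × 4/3 ≈ 26.667 mcg/mL.
Steady-state trough Cmin,ss = Cmax,ss·f ≈ 26.667 × 0.25 ≈ 6.667 mcg/mL.
Trough 6.7 mcg/mL vs MEC 2 mcg/mL: adequate.

6.7 mcg/mL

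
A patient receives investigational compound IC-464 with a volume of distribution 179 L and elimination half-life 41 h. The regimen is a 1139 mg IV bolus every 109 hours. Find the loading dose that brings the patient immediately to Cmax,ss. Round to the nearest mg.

1353 mg

f = (1/2)^(109/41) ≈ 0.158380; accumulation ratio R = 1/(1−f) ≈ 1.18818.
Loading dose to hit Cmax,ss on first dose: D_load = D_maint·R ≈ 1139 × 1.18818 ≈ 1353.34 mg.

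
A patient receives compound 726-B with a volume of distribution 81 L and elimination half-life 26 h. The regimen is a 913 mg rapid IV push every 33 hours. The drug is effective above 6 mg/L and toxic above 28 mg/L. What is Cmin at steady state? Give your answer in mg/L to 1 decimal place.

Over one 33-h interval, 33/26 ≈ 1.2692 half-lives elapse, leaving f ≈ 0.4149 of each dose.
Single-dose peak C₀ = D/Vd = 913/81 ≈ 11.272 mg/L.
Steady-state trough Cmin,ss = C₀·f/(1−f) ≈ 11.272 × 0.4149/0.5851 ≈ 7.993 mg/L.
Trough 8.0 mg/L vs MEC 6 mg/L: adequate.

8.0 mg/L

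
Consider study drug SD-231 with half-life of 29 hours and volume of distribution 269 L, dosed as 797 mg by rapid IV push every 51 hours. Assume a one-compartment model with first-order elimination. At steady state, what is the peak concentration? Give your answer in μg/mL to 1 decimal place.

4.2 μg/mL

τ/t½ = 51/29 ≈ 1.7586, so fraction remaining f = (1/2)^(51/29) ≈ 0.2955.
At steady state, accumulation factor R = 1/(1 − e^(−kτ)) ≈ 1.4194.
Single-dose peak C₀ = D/Vd = 797/269 ≈ 2.963 μg/mL.
Steady-state peak Cmax,ss = C₀·R ≈ 2.963 × 1.4194 ≈ 4.206 μg/mL.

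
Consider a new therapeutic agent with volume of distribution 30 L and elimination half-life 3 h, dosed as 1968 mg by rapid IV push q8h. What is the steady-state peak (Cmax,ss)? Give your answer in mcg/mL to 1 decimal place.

77.9 mcg/mL

τ/t½ = 8/3 ≈ 2.6667, so fraction remaining f = (1/2)^(8/3) ≈ 0.1575.
Accumulation ratio R = 1/(1 − f) ≈ 1/0.8425 ≈ 1.1869.
Each bolus raises the concentration by D/Vd = 1968/30 ≈ 65.600 mcg/mL.
Cmax,ss = C₀/(1 − f) ≈ 65.600/0.8425 ≈ 77.864 mcg/mL.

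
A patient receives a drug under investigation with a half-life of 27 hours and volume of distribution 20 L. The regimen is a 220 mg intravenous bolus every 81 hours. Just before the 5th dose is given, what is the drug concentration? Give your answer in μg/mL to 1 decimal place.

1.6 μg/mL

f = (1/2)^(τ/t½) = (1/2)^(81/27) ≈ 0.1250.
C₀ = D/Vd = 220/20 ≈ 11.000 μg/mL.
Before the 5th dose, 4 doses have been given. Superposition: Cmin = C₀·(f + f² + … + f^4).
≈ 11.000 × (0.1250 + 0.0156 + 0.0020 + 0.0002) ≈ 11.000 × 0.1428 ≈ 1.571 μg/mL.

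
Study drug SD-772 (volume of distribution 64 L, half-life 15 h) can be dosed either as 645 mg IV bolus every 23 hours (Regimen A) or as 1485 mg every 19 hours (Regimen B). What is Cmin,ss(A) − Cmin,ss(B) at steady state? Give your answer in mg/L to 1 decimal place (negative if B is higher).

Regimen A: f = (1/2)^(23/15) ≈ 0.3455; Cmin,ss = (645/64)·f/(1−f) ≈ 5.320 mg/L.
Regimen B: f = (1/2)^(19/15) ≈ 0.4156; Cmin,ss = (1485/64)·f/(1−f) ≈ 16.501 mg/L.
Difference ≈ 5.320 − 16.501 ≈ -11.181 mg/L.

-11.2 mg/L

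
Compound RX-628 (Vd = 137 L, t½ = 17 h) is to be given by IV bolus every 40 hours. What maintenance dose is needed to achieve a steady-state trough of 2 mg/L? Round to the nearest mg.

τ/t½ = 40/17 ≈ 2.3529, so f = (1/2)^(40/17) ≈ 0.195747.
Cmin,ss = (D/Vd)·f/(1−f), so D = Cmin,ss·Vd·(1−f)/f.
D = 2 × 137 × (1−f)/f ≈ 2 × 137 × 4.10864 ≈ 1125.77 mg.

1126 mg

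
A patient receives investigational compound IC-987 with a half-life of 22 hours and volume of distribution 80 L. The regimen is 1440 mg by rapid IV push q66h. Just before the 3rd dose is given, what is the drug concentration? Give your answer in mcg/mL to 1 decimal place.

f = (1/2)^(τ/t½) = (1/2)^(66/22) ≈ 0.1250.
C₀ = D/Vd = 1440/80 ≈ 18.000 mcg/mL.
Before the 3rd dose, 2 doses have been given. Superposition: Cmin = C₀·(f + f²).
≈ 18.000 × (0.1250 + 0.0156) ≈ 18.000 × 0.1406 ≈ 2.531 mcg/mL.

2.5 mcg/mL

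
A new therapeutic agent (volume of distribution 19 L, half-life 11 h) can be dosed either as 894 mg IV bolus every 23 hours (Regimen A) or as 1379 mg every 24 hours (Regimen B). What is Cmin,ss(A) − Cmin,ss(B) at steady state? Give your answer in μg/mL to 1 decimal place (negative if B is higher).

-6.1 μg/mL

Regimen A: f = (1/2)^(23/11) ≈ 0.2347; Cmin,ss = (894/19)·f/(1−f) ≈ 14.430 μg/mL.
Regimen B: f = (1/2)^(24/11) ≈ 0.2204; Cmin,ss = (1379/19)·f/(1−f) ≈ 20.519 μg/mL.
Difference ≈ 14.430 − 20.519 ≈ -6.089 μg/mL.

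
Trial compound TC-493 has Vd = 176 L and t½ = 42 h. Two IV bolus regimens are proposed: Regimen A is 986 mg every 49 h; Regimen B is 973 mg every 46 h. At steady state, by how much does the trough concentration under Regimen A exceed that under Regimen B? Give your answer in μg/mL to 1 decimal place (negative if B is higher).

-0.4 μg/mL

Regimen A: f = (1/2)^(49/42) ≈ 0.4454; Cmin,ss = (986/176)·f/(1−f) ≈ 4.499 μg/mL.
Regimen B: f = (1/2)^(46/42) ≈ 0.4681; Cmin,ss = (973/176)·f/(1−f) ≈ 4.865 μg/mL.
Difference ≈ 4.499 − 4.865 ≈ -0.366 μg/mL.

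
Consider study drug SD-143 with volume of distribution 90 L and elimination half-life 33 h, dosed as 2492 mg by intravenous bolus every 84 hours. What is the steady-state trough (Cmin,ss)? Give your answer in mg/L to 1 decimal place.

Over one 84-h interval, 84/33 ≈ 2.5455 half-lives elapse, leaving f ≈ 0.1713 of each dose.
Single-dose peak C₀ = D/Vd = 2492/90 ≈ 27.689 mg/L.
Steady-state trough Cmin,ss = C₀·f/(1−f) ≈ 27.689 × 0.1713/0.8287 ≈ 5.724 mg/L.

5.7 mg/L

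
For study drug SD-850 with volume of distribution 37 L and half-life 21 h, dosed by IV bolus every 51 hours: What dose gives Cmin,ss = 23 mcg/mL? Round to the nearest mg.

3730 mg

τ/t½ = 51/21 ≈ 2.4286, so f = (1/2)^(51/21) ≈ 0.185749.
Cmin,ss = (D/Vd)·f/(1−f), so D = Cmin,ss·Vd·(1−f)/f.
D = 23 × 37 × (1−f)/f ≈ 23 × 37 × 4.38361 ≈ 3730.45 mg.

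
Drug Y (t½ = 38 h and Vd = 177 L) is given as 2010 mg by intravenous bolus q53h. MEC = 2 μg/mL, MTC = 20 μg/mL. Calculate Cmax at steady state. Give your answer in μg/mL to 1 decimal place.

18.3 μg/mL

Over one 53-h interval, 53/38 ≈ 1.3947 half-lives elapse, leaving f ≈ 0.3803 of each dose.
Accumulation ratio R = 1/(1 − f) ≈ 1/0.6197 ≈ 1.6137.
Each bolus raises the concentration by D/Vd = 2010/177 ≈ 11.356 μg/mL.
Steady-state peak Cmax,ss = C₀·R ≈ 11.356 × 1.6137 ≈ 18.325 μg/mL.
Peak 18.3 μg/mL vs MTC 20 μg/mL: below toxic threshold.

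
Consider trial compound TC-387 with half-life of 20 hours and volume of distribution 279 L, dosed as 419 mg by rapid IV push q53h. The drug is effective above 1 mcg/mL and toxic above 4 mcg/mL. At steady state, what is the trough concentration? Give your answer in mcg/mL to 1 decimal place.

k = ln2/t½ = ln2/20 ≈ 0.034657 h⁻¹; fraction remaining f = e^(−kτ) = e^(−0.034657×53) ≈ 0.1593.
Single-dose peak C₀ = D/Vd = 419/279 ≈ 1.502 mcg/mL.
Steady-state trough Cmin,ss = C₀·f/(1−f) ≈ 1.502 × 0.1593/0.8407 ≈ 0.285 mcg/mL.
Trough 0.3 mcg/mL vs MEC 1 mcg/mL: subtherapeutic.

0.3 mcg/mL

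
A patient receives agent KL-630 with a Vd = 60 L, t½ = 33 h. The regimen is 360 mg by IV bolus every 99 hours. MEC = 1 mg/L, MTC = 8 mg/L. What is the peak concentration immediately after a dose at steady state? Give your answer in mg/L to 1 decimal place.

The dosing interval is 3 half-lives, so f = 2^(−3) = 0.125.
At steady state, R = 1/(1 − 0.125) = 8/7.
Single-dose peak C₀ = D/Vd = 360/60 = 6 mg/L.
Steady-state peak Cmax,ss = C₀·R = 6 × 8/7 ≈ 6.857 mg/L.
Peak 6.9 mg/L vs MTC 8 mg/L: below toxic threshold.

6.9 mg/L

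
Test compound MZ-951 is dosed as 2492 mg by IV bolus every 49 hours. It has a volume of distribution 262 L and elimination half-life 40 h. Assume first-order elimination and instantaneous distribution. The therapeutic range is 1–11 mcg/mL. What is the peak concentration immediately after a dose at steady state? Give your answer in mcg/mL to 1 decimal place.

16.6 mcg/mL

τ/t½ = 49/40 ≈ 1.225, so fraction remaining f = (1/2)^(49/40) ≈ 0.4278.
At steady state, accumulation factor R = 1/(1 − e^(−kτ)) ≈ 1.7476.
Single-dose peak C₀ = D/Vd = 2492/262 ≈ 9.511 mcg/mL.
Cmax,ss = C₀/(1 − f) ≈ 9.511/0.5722 ≈ 16.622 mcg/mL.
Peak 16.6 mcg/mL vs MTC 11 mcg/mL: exceeds toxic threshold.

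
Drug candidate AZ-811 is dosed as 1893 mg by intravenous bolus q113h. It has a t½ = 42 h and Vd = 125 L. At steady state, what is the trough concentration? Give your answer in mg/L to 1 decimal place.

2.8 mg/L

Over one 113-h interval, 113/42 ≈ 2.6905 half-lives elapse, leaving f ≈ 0.1549 of each dose.
At steady state, accumulation factor R = 1/(1 − e^(−kτ)) ≈ 1.1833.
Single-dose peak C₀ = D/Vd = 1893/125 ≈ 15.144 mg/L.
Steady-state peak Cmax,ss = C₀·R ≈ 15.144 × 1.1833 ≈ 17.920 mg/L.
Steady-state trough Cmin,ss = Cmax,ss·f ≈ 17.920 × 0.1549 ≈ 2.776 mg/L.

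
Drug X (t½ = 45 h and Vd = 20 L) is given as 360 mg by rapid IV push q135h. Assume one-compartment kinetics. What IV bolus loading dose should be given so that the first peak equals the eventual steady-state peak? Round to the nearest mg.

f = (1/2)^(135/45) ≈ 0.125000; accumulation ratio R = 1/(1−f) ≈ 1.14286.
Loading dose to hit Cmax,ss on first dose: D_load = D_maint·R ≈ 360 × 1.14286 ≈ 411.43 mg.

411 mg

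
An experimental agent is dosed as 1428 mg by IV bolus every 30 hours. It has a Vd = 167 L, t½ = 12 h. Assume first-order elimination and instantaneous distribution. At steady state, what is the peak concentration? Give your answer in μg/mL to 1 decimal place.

10.4 μg/mL

k = ln2/t½ = ln2/12 ≈ 0.057762 h⁻¹; fraction remaining f = e^(−kτ) = e^(−0.057762×30) ≈ 0.1768.
At steady state, accumulation factor R = 1/(1 − e^(−kτ)) ≈ 1.2148.
Each bolus raises the concentration by D/Vd = 1428/167 ≈ 8.551 μg/mL.
Cmax,ss = C₀/(1 − f) ≈ 8.551/0.8232 ≈ 10.388 μg/mL.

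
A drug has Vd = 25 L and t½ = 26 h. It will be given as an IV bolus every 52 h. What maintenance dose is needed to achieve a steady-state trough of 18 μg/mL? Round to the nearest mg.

1350 mg

τ/t½ = 52/26 ≈ 2, so f = (1/2)^(52/26) ≈ 0.250000.
Cmin,ss = (D/Vd)·f/(1−f), so D = Cmin,ss·Vd·(1−f)/f.
D = 18 × 25 × (1−f)/f ≈ 18 × 25 × 3.00000 ≈ 1350.00 mg.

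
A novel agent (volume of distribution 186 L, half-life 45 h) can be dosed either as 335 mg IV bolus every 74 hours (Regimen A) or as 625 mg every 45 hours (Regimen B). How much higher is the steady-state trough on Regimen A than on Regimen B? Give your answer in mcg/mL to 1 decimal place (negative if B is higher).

-2.5 mcg/mL

Regimen A: f = (1/2)^(74/45) ≈ 0.3199; Cmin,ss = (335/186)·f/(1−f) ≈ 0.847 mcg/mL.
Regimen B: f = (1/2)^(45/45) ≈ 0.5000; Cmin,ss = (625/186)·f/(1−f) ≈ 3.360 mcg/mL.
Difference ≈ 0.847 − 3.360 ≈ -2.513 mcg/mL.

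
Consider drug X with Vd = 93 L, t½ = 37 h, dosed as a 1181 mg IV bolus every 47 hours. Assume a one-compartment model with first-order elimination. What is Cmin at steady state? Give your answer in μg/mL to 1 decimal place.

Over one 47-h interval, 47/37 ≈ 1.2703 half-lives elapse, leaving f ≈ 0.4146 of each dose.
At steady state, accumulation factor R = 1/(1 − e^(−kτ)) ≈ 1.7082.
Single-dose peak C₀ = D/Vd = 1181/93 ≈ 12.699 μg/mL.
Steady-state peak Cmax,ss = C₀·R ≈ 12.699 × 1.7082 ≈ 21.692 μg/mL.
Steady-state trough Cmin,ss = Cmax,ss·f ≈ 21.692 × 0.4146 ≈ 8.994 μg/mL.

9.0 μg/mL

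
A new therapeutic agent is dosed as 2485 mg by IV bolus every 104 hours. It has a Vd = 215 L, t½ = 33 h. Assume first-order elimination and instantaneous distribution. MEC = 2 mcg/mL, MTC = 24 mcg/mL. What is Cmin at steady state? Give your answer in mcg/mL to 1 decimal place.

Over one 104-h interval, 104/33 ≈ 3.1515 half-lives elapse, leaving f ≈ 0.1125 of each dose.
Each bolus raises the concentration by D/Vd = 2485/215 ≈ 11.558 mcg/mL.
Steady-state trough Cmin,ss = C₀·f/(1−f) ≈ 11.558 × 0.1125/0.8875 ≈ 1.465 mcg/mL.
Trough 1.5 mcg/mL vs MEC 2 mcg/mL: subtherapeutic.

1.5 mcg/mL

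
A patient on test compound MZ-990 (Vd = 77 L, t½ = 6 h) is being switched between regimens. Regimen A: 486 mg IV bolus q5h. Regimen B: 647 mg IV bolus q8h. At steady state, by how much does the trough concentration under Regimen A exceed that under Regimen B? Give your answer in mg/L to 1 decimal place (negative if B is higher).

2.5 mg/L

Regimen A: f = (1/2)^(5/6) ≈ 0.5612; Cmin,ss = (486/77)·f/(1−f) ≈ 8.072 mg/L.
Regimen B: f = (1/2)^(8/6) ≈ 0.3969; Cmin,ss = (647/77)·f/(1−f) ≈ 5.530 mg/L.
Difference ≈ 8.072 − 5.530 ≈ 2.542 mg/L.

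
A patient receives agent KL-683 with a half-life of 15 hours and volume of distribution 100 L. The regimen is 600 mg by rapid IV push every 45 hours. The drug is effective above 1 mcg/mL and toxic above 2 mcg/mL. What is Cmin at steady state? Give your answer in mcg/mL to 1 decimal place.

0.9 mcg/mL

The dosing interval is 3 half-lives, so f = 2^(−3) = 0.125.
Accumulation ratio R = 1/(1 − f) = 1/0.875 = 8/7.
Single-dose peak C₀ = D/Vd = 600/100 = 6 mcg/mL.
Steady-state peak Cmax,ss = C₀·R = 6 × 8/7 ≈ 6.857 mcg/mL.
Steady-state trough Cmin,ss = Cmax,ss·f ≈ 6.857 × 0.125 ≈ 0.857 mcg/mL.
Trough 0.9 mcg/mL vs MEC 1 mcg/mL: subtherapeutic.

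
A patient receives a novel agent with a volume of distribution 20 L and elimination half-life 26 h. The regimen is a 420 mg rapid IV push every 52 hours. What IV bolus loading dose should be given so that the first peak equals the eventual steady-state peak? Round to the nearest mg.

f = (1/2)^(52/26) ≈ 0.250000; accumulation ratio R = 1/(1−f) ≈ 1.33333.
Loading dose to hit Cmax,ss on first dose: D_load = D_maint·R ≈ 420 × 1.33333 ≈ 560.00 mg.

560 mg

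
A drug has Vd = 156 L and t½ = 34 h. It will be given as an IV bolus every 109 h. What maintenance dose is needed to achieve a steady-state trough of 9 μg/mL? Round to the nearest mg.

11551 mg

τ/t½ = 109/34 ≈ 3.2059, so f = (1/2)^(109/34) ≈ 0.108376.
Cmin,ss = (D/Vd)·f/(1−f), so D = Cmin,ss·Vd·(1−f)/f.
D = 9 × 156 × (1−f)/f ≈ 9 × 156 × 8.22714 ≈ 11550.90 mg.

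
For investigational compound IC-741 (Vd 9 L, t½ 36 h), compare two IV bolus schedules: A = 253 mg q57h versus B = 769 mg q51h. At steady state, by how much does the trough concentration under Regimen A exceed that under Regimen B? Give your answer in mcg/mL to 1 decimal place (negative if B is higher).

Regimen A: f = (1/2)^(57/36) ≈ 0.3337; Cmin,ss = (253/9)·f/(1−f) ≈ 14.079 mcg/mL.
Regimen B: f = (1/2)^(51/36) ≈ 0.3746; Cmin,ss = (769/9)·f/(1−f) ≈ 51.179 mcg/mL.
Difference ≈ 14.079 − 51.179 ≈ -37.100 mcg/mL.

-37.1 mcg/mL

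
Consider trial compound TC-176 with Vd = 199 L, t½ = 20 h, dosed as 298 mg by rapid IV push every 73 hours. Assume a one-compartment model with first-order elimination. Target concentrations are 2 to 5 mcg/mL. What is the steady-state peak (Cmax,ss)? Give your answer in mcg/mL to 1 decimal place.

1.6 mcg/mL

Over one 73-h interval, 73/20 ≈ 3.65 half-lives elapse, leaving f ≈ 0.0797 of each dose.
Accumulation ratio R = 1/(1 − f) ≈ 1/0.9203 ≈ 1.0866.
Each bolus raises the concentration by D/Vd = 298/199 ≈ 1.497 mcg/mL.
Cmax,ss = C₀/(1 − f) ≈ 1.497/0.9203 ≈ 1.627 mcg/mL.
Peak 1.6 mcg/mL vs MTC 5 mcg/mL: below toxic threshold.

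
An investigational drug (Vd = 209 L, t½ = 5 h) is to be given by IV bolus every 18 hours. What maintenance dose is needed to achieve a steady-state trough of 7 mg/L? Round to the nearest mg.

τ/t½ = 18/5 ≈ 3.6, so f = (1/2)^(18/5) ≈ 0.082469.
Cmin,ss = (D/Vd)·f/(1−f), so D = Cmin,ss·Vd·(1−f)/f.
D = 7 × 209 × (1−f)/f ≈ 7 × 209 × 11.12577 ≈ 16277.00 mg.

16277 mg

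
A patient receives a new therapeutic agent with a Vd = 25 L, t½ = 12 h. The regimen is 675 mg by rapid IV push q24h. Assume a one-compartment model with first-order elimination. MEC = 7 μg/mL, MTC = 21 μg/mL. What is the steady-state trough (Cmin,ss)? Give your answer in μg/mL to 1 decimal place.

9.0 μg/mL

τ = 24 h = 2 half-lives, so f = (1/2)^2 = 0.25.
At steady state, R = 1/(1 − 0.25) = 4/3.
Single-dose peak C₀ = D/Vd = 675/25 = 27 μg/mL.
Steady-state peak Cmax,ss = C₀·R = 27 × 4/3 ≈ 36.000 μg/mL.
Steady-state trough Cmin,ss = Cmax,ss·f ≈ 36.000 × 0.25 ≈ 9.000 μg/mL.
Trough 9.0 μg/mL vs MEC 7 μg/mL: adequate.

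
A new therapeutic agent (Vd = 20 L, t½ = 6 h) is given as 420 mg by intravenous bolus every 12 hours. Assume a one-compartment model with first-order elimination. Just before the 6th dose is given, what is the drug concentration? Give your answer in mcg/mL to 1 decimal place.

f = (1/2)^(τ/t½) = (1/2)^(12/6) ≈ 0.2500.
C₀ = D/Vd = 420/20 ≈ 21.000 mcg/mL.
Before the 6th dose, 5 doses have been given. Superposition: Cmin = C₀·(f + f² + … + f^5).
≈ 21.000 × (0.2500 + 0.0625 + 0.0156 + 0.0039 + 0.0010) ≈ 21.000 × 0.3330 ≈ 6.993 mcg/mL.

7.0 mcg/mL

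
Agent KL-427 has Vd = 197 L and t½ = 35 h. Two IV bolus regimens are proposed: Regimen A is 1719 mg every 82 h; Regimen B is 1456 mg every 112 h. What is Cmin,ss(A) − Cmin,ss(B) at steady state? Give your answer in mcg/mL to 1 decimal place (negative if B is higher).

1.2 mcg/mL

Regimen A: f = (1/2)^(82/35) ≈ 0.1971; Cmin,ss = (1719/197)·f/(1−f) ≈ 2.142 mcg/mL.
Regimen B: f = (1/2)^(112/35) ≈ 0.1088; Cmin,ss = (1456/197)·f/(1−f) ≈ 0.902 mcg/mL.
Difference ≈ 2.142 − 0.902 ≈ 1.240 mcg/mL.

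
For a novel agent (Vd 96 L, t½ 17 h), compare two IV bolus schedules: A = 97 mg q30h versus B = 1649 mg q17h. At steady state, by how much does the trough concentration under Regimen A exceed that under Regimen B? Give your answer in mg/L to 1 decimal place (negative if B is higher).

Regimen A: f = (1/2)^(30/17) ≈ 0.2943; Cmin,ss = (97/96)·f/(1−f) ≈ 0.421 mg/L.
Regimen B: f = (1/2)^(17/17) ≈ 0.5000; Cmin,ss = (1649/96)·f/(1−f) ≈ 17.177 mg/L.
Difference ≈ 0.421 − 17.177 ≈ -16.756 mg/L.

-16.8 mg/L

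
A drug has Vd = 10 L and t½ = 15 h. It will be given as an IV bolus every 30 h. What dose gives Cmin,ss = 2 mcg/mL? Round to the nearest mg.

60 mg

τ/t½ = 30/15 ≈ 2, so f = (1/2)^(30/15) ≈ 0.250000.
Cmin,ss = (D/Vd)·f/(1−f), so D = Cmin,ss·Vd·(1−f)/f.
D = 2 × 10 × (1−f)/f ≈ 2 × 10 × 3.00000 ≈ 60.00 mg.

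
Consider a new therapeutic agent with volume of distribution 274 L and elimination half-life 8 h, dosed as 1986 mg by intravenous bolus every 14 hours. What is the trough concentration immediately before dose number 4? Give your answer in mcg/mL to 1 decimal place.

3.0 mcg/mL

f = (1/2)^(τ/t½) = (1/2)^(14/8) ≈ 0.2973.
C₀ = D/Vd = 1986/274 ≈ 7.248 mcg/mL.
Before the 4th dose, 3 doses have been given. Superposition: Cmin = C₀·(f + f² + … + f^3).
≈ 7.248 × (0.2973 + 0.0884 + 0.0263) ≈ 7.248 × 0.4120 ≈ 2.986 mcg/mL.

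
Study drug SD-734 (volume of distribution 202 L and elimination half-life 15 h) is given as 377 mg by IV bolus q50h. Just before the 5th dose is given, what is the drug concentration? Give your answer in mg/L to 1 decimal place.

0.2 mg/L

f = (1/2)^(τ/t½) = (1/2)^(50/15) ≈ 0.0992.
C₀ = D/Vd = 377/202 ≈ 1.866 mg/L.
Before the 5th dose, 4 doses have been given. Superposition: Cmin = C₀·(f + f² + … + f^4).
≈ 1.866 × (0.0992 + 0.0098 + 0.0010 + 0.0001) ≈ 1.866 × 0.1101 ≈ 0.205 mg/L.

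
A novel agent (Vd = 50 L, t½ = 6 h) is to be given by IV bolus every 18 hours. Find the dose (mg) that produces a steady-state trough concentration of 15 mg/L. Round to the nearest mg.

5250 mg

τ/t½ = 18/6 ≈ 3, so f = (1/2)^(18/6) ≈ 0.125000.
Cmin,ss = (D/Vd)·f/(1−f), so D = Cmin,ss·Vd·(1−f)/f.
D = 15 × 50 × (1−f)/f ≈ 15 × 50 × 7.00000 ≈ 5250.00 mg.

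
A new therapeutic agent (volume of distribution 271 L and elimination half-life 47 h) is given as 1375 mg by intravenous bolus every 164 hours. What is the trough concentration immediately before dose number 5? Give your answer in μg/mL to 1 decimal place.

f = (1/2)^(τ/t½) = (1/2)^(164/47) ≈ 0.0890.
C₀ = D/Vd = 1375/271 ≈ 5.074 μg/mL.
Before the 5th dose, 4 doses have been given. Superposition: Cmin = C₀·(f + f² + … + f^4).
≈ 5.074 × (0.0890 + 0.0079 + 0.0007 + 0.0001) ≈ 5.074 × 0.0977 ≈ 0.496 μg/mL.

0.5 μg/mL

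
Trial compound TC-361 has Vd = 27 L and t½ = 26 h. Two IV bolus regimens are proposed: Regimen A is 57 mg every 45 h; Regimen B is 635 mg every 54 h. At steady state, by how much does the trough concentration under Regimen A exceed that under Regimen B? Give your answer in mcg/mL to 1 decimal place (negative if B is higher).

Regimen A: f = (1/2)^(45/26) ≈ 0.3013; Cmin,ss = (57/27)·f/(1−f) ≈ 0.910 mcg/mL.
Regimen B: f = (1/2)^(54/26) ≈ 0.2370; Cmin,ss = (635/27)·f/(1−f) ≈ 7.305 mcg/mL.
Difference ≈ 0.910 − 7.305 ≈ -6.395 mcg/mL.

-6.4 mcg/mL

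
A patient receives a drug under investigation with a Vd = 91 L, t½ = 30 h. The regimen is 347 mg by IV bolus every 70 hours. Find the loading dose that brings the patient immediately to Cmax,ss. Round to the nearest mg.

433 mg

f = (1/2)^(70/30) ≈ 0.198425; accumulation ratio R = 1/(1−f) ≈ 1.24754.
Loading dose to hit Cmax,ss on first dose: D_load = D_maint·R ≈ 347 × 1.24754 ≈ 432.90 mg.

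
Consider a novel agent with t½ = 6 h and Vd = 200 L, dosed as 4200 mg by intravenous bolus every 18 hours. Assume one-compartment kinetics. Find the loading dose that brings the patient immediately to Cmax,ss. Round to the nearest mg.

4800 mg

f = (1/2)^(18/6) ≈ 0.125000; accumulation ratio R = 1/(1−f) ≈ 1.14286.
Loading dose to hit Cmax,ss on first dose: D_load = D_maint·R ≈ 4200 × 1.14286 ≈ 4800.01 mg.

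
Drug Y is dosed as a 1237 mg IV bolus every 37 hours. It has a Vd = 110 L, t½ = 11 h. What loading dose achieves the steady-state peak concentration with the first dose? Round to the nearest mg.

1370 mg

f = (1/2)^(37/11) ≈ 0.097150; accumulation ratio R = 1/(1−f) ≈ 1.10760.
Loading dose to hit Cmax,ss on first dose: D_load = D_maint·R ≈ 1237 × 1.10760 ≈ 1370.10 mg.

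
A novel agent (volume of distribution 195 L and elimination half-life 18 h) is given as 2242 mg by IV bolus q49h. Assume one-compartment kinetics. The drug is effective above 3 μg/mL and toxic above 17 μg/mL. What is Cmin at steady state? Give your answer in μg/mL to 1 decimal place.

2.1 μg/mL

τ/t½ = 49/18 ≈ 2.7222, so fraction remaining f = (1/2)^(49/18) ≈ 0.1515.
Accumulation ratio R = 1/(1 − f) ≈ 1/0.8485 ≈ 1.1786.
Single-dose peak C₀ = D/Vd = 2242/195 ≈ 11.497 μg/mL.
Steady-state peak Cmax,ss = C₀·R ≈ 11.497 × 1.1786 ≈ 13.550 μg/mL.
Steady-state trough Cmin,ss = Cmax,ss·f ≈ 13.550 × 0.1515 ≈ 2.053 μg/mL.
Trough 2.1 μg/mL vs MEC 3 μg/mL: subtherapeutic.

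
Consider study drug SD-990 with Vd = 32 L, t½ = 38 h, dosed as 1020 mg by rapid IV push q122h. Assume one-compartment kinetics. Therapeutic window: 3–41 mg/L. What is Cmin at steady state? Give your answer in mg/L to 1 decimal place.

3.9 mg/L

Over one 122-h interval, 122/38 ≈ 3.2105 half-lives elapse, leaving f ≈ 0.1080 of each dose.
Accumulation ratio R = 1/(1 − f) ≈ 1/0.8920 ≈ 1.1211.
Each bolus raises the concentration by D/Vd = 1020/32 ≈ 31.875 mg/L.
Cmax,ss = C₀/(1 − f) ≈ 31.875/0.8920 ≈ 35.734 mg/L.
One interval later, Cmin,ss = Cmax,ss·e^(−kτ) ≈ 35.734 × 0.1080 ≈ 3.859 mg/L.
Trough 3.9 mg/L vs MEC 3 mg/L: adequate.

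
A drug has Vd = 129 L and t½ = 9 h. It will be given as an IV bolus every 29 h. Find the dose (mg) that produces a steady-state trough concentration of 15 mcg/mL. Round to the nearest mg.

16123 mg

τ/t½ = 29/9 ≈ 3.2222, so f = (1/2)^(29/9) ≈ 0.107155.
Cmin,ss = (D/Vd)·f/(1−f), so D = Cmin,ss·Vd·(1−f)/f.
D = 15 × 129 × (1−f)/f ≈ 15 × 129 × 8.33228 ≈ 16122.96 mg.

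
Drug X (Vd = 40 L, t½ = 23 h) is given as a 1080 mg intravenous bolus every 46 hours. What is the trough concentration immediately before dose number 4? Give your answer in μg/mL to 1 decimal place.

f = (1/2)^(τ/t½) = (1/2)^(46/23) ≈ 0.2500.
C₀ = D/Vd = 1080/40 ≈ 27.000 μg/mL.
Before the 4th dose, 3 doses have been given. Superposition: Cmin = C₀·(f + f² + … + f^3).
≈ 27.000 × (0.2500 + 0.0625 + 0.0156) ≈ 27.000 × 0.3281 ≈ 8.859 μg/mL.

8.9 μg/mL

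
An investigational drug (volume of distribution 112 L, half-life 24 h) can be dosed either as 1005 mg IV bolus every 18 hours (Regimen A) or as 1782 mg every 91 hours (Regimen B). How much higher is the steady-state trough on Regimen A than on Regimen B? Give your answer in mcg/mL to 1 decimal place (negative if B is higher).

Regimen A: f = (1/2)^(18/24) ≈ 0.5946; Cmin,ss = (1005/112)·f/(1−f) ≈ 13.161 mcg/mL.
Regimen B: f = (1/2)^(91/24) ≈ 0.0722; Cmin,ss = (1782/112)·f/(1−f) ≈ 1.238 mcg/mL.
Difference ≈ 13.161 − 1.238 ≈ 11.923 mcg/mL.

11.9 mcg/mL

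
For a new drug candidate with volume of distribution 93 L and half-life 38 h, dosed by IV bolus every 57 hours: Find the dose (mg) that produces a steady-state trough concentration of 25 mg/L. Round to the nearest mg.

τ/t½ = 57/38 ≈ 1.5, so f = (1/2)^(57/38) ≈ 0.353553.
Cmin,ss = (D/Vd)·f/(1−f), so D = Cmin,ss·Vd·(1−f)/f.
D = 25 × 93 × (1−f)/f ≈ 25 × 93 × 1.82843 ≈ 4251.10 mg.

4251 mg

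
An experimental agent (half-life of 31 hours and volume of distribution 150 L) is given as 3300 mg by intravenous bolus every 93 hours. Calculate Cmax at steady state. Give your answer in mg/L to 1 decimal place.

25.1 mg/L

The dosing interval is 3 half-lives, so f = 2^(−3) = 0.125.
Accumulation ratio R = 1/(1 − f) = 1/0.875 = 8/7.
Single-dose peak C₀ = D/Vd = 3300/150 = 22 mg/L.
Steady-state peak Cmax,ss = C₀·R = 22 × 8/7 ≈ 25.143 mg/L.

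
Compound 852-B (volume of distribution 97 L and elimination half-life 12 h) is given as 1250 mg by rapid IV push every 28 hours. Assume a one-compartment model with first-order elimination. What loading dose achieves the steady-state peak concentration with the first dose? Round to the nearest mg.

1559 mg

f = (1/2)^(28/12) ≈ 0.198425; accumulation ratio R = 1/(1−f) ≈ 1.24754.
Loading dose to hit Cmax,ss on first dose: D_load = D_maint·R ≈ 1250 × 1.24754 ≈ 1559.43 mg.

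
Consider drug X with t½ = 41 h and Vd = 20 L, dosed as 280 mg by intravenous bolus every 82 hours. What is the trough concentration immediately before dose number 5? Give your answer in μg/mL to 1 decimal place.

4.6 μg/mL

f = (1/2)^(τ/t½) = (1/2)^(82/41) ≈ 0.2500.
C₀ = D/Vd = 280/20 ≈ 14.000 μg/mL.
Before the 5th dose, 4 doses have been given. Superposition: Cmin = C₀·(f + f² + … + f^4).
≈ 14.000 × (0.2500 + 0.0625 + 0.0156 + 0.0039) ≈ 14.000 × 0.3320 ≈ 4.648 μg/mL.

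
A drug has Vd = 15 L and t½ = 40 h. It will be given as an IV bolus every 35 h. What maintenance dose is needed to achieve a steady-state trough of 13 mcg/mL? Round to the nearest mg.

τ/t½ = 35/40 ≈ 0.875, so f = (1/2)^(35/40) ≈ 0.545254.
Cmin,ss = (D/Vd)·f/(1−f), so D = Cmin,ss·Vd·(1−f)/f.
D = 13 × 15 × (1−f)/f ≈ 13 × 15 × 0.83401 ≈ 162.63 mg.

163 mg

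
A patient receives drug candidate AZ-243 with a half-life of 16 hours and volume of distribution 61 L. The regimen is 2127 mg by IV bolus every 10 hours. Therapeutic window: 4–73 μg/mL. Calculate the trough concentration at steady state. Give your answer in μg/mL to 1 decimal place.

64.3 μg/mL

k = ln2/t½ = ln2/16 ≈ 0.043322 h⁻¹; fraction remaining f = e^(−kτ) = e^(−0.043322×10) ≈ 0.6484.
Accumulation ratio R = 1/(1 − f) ≈ 1/0.3516 ≈ 2.8441.
Single-dose peak C₀ = D/Vd = 2127/61 ≈ 34.869 μg/mL.
Steady-state peak Cmax,ss = C₀·R ≈ 34.869 × 2.8441 ≈ 99.171 μg/mL.
Steady-state trough Cmin,ss = Cmax,ss·f ≈ 99.171 × 0.6484 ≈ 64.302 μg/mL.
Trough 64.3 μg/mL vs MEC 4 μg/mL: adequate.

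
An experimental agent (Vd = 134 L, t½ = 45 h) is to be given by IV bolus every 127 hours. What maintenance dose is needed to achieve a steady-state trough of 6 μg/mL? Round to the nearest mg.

4882 mg

τ/t½ = 127/45 ≈ 2.8222, so f = (1/2)^(127/45) ≈ 0.141393.
Cmin,ss = (D/Vd)·f/(1−f), so D = Cmin,ss·Vd·(1−f)/f.
D = 6 × 134 × (1−f)/f ≈ 6 × 134 × 6.07249 ≈ 4882.28 mg.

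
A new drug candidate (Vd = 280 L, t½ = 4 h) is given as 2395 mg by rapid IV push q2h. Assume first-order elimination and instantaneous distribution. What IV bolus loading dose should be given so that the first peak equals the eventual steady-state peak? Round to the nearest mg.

8177 mg

f = (1/2)^(2/4) ≈ 0.707107; accumulation ratio R = 1/(1−f) ≈ 3.41422.
Loading dose to hit Cmax,ss on first dose: D_load = D_maint·R ≈ 2395 × 3.41422 ≈ 8177.06 mg.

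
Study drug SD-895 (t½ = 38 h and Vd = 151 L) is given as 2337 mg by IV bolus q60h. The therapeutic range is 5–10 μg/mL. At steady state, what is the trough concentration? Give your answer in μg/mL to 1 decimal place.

7.8 μg/mL

Over one 60-h interval, 60/38 ≈ 1.5789 half-lives elapse, leaving f ≈ 0.3347 of each dose.
Single-dose peak C₀ = D/Vd = 2337/151 ≈ 15.477 μg/mL.
Steady-state trough Cmin,ss = C₀·f/(1−f) ≈ 15.477 × 0.3347/0.6653 ≈ 7.786 μg/mL.
Trough 7.8 μg/mL vs MEC 5 μg/mL: adequate.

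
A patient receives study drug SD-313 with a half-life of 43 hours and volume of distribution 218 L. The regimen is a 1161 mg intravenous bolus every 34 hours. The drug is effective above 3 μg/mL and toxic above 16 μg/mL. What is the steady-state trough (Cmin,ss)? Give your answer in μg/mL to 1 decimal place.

τ/t½ = 34/43 ≈ 0.7907, so fraction remaining f = (1/2)^(34/43) ≈ 0.5781.
Each bolus raises the concentration by D/Vd = 1161/218 ≈ 5.326 μg/mL.
Steady-state trough Cmin,ss = C₀·f/(1−f) ≈ 5.326 × 0.5781/0.4219 ≈ 7.298 μg/mL.
Trough 7.3 μg/mL vs MEC 3 μg/mL: adequate.

7.3 μg/mL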